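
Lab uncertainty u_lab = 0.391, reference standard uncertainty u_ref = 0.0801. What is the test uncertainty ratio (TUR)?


TUR = u_lab / u_ref
= 0.391 / 0.0801
= 4.8814

4.8814


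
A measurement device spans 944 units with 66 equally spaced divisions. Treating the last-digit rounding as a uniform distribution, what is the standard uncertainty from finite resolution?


resolution = range / divisions
resolution = 944 / 66 = 14.30303
u_res = resolution / (2*sqrt(3))
u_res = 14.30303 / 3.4641016
u_res = 4.1289

4.1289


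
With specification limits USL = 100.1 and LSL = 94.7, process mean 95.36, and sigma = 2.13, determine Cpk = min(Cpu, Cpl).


Cpu = (USL - mean) / (3*sigma) = (100.1 - 95.36) / (3*2.13) = 0.7418
Cpl = (mean - LSL) / (3*sigma) = (95.36 - 94.7) / (3*2.13) = 0.1033
Cpk = min(Cpu, Cpl) = 0.1033

0.1033


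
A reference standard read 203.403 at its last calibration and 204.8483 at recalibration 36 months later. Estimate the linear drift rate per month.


rate = (v2 - v1) / months
= (204.8483 - 203.403) / 36
= 1.4453 / 36
= 0.0401

0.0401


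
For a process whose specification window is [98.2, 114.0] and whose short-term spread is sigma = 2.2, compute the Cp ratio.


Cp = (USL - LSL) / (6 * sigma)
= (114.0 - 98.2) / (6 * 2.2)
= 15.8000 / 13.2000
= 1.1970

1.1970


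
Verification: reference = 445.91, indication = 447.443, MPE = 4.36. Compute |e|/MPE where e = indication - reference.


e = indication - reference = 447.443 - 445.91 = 1.5330
|e| = 1.5330
ratio = |e| / MPE = 1.5330 / 4.36
ratio = 0.3516

0.3516


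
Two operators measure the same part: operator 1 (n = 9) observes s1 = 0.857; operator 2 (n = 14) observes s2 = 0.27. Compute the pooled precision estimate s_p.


s_p = sqrt(((n1-1)*s1^2 + (n2-1)*s2^2) / (n1+n2-2))
numerator = (9-1)*0.857^2 + (14-1)*0.27^2 = 5.875592 + 0.9477 = 6.823292
denominator = 9 + 14 - 2 = 21
s_p^2 = 6.823292 / 21 = 0.32491867
s_p = sqrt(0.32491867) = 0.5700

0.5700


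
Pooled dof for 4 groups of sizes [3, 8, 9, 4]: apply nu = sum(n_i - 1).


nu = sum_i (n_i - 1)
nu = ((3 - 1) + (8 - 1) + (9 - 1) + (4 - 1))
nu = 2 + 7 + 8 + 3
nu = 20

20


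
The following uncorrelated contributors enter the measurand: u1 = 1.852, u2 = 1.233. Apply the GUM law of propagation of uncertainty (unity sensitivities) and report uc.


uc = sqrt(1.852^2 + 1.233^2)
uc = sqrt(4.950193)
uc = 2.2249

2.2249


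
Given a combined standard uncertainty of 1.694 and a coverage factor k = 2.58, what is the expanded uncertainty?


U = k * uc
U = 2.58 * 1.694
U = 4.3705

4.3705


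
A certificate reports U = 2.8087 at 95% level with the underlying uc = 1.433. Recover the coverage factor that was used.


k = U / uc
k = 2.8087 / 1.433
k = 1.96

1.96


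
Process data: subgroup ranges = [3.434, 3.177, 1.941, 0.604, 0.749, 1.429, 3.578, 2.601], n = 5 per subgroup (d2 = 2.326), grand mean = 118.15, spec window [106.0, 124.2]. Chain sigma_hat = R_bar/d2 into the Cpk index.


R_bar = (3.434 + 3.177 + 1.941 + 0.604 + 0.749 + 1.429 + 3.578 + 2.601) / 8 = 2.189125
sigma = R_bar / d2 = 2.189125 / 2.326 = 0.94115434
Cp = (USL - LSL)/(6*sigma) = (124.2 - 106.0)/(6*0.94115434) = 3.2230
Cpu = (124.2 - 118.15)/(3*0.94115434) = 2.1428
Cpl = (118.15 - 106.0)/(3*0.94115434) = 4.3032
Cpk = min(Cpu, Cpl) = 2.1428

2.1428


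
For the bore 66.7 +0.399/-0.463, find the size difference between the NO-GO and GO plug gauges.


GO = nominal - lower_tol (smallest hole = maximum material condition)
GO = 66.7 - 0.463 = 66.237
NO-GO = nominal + upper_tol (largest hole = least material condition)
NO-GO = 66.7 + 0.399 = 67.099
spread = NO-GO - GO = 67.099 - 66.237 = 0.8620

0.8620


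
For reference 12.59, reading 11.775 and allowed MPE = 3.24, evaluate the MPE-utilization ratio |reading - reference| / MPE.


e = indication - reference = 11.775 - 12.59 = -0.8150
|e| = 0.8150
ratio = |e| / MPE = 0.8150 / 3.24
ratio = 0.2515

0.2515


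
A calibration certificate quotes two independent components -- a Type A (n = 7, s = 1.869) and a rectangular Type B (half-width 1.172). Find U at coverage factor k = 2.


u_A = s / sqrt(n) = 1.869 / sqrt(7) = 0.7064156
u_B = half_width / sqrt(3) = 1.172 / sqrt(3) = 0.67665452
uc = sqrt(u_A^2 + u_B^2) = sqrt(0.7064156^2 + 0.67665452^2) = 0.97820465
U = k * uc = 2 * 0.97820465
U = 1.9564

1.9564


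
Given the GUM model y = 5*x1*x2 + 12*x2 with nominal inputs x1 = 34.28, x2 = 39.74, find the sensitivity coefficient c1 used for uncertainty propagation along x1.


y = 5*x1*x2 + 12*x2
dy/dx1 = 5*x2
Evaluate at x2 = 39.74: c1 = 5 * 39.74
c1 = 198.7000

198.7000


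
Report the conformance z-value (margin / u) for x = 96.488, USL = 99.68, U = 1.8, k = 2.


u = U / k = 1.8 / 2 = 0.9
margin = |USL - x| = |99.68 - 96.488| = 3.192
z = margin / u = 3.192 / 0.9
z = 3.5467

3.5467


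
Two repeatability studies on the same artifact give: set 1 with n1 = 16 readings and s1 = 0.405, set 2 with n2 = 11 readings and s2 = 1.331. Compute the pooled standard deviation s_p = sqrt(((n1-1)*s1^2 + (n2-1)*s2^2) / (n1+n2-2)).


s_p = sqrt(((n1-1)*s1^2 + (n2-1)*s2^2) / (n1+n2-2))
numerator = (16-1)*0.405^2 + (11-1)*1.331^2 = 2.460375 + 17.71561 = 20.175985
denominator = 16 + 11 - 2 = 25
s_p^2 = 20.175985 / 25 = 0.8070394
s_p = sqrt(0.8070394) = 0.8984

0.8984


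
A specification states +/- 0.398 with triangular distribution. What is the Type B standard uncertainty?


u_B = half_width / sqrt(6)
u_B = 0.398 / 2.4494897
u_B = 0.1625

0.1625


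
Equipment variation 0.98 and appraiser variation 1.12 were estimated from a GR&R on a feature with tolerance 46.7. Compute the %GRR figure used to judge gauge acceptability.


GRR = sqrt(EV^2 + AV^2) = sqrt(0.98^2 + 1.12^2) = 1.4882204
%GRR = GRR / tol * 100 = 1.4882204 / 46.7 * 100
%GRR = 3.1868

3.1868


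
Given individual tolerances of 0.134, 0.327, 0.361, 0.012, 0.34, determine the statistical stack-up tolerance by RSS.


RSS = sqrt(0.134^2 + 0.327^2 + 0.361^2 + 0.012^2 + 0.34^2)
= sqrt(0.37095)
= 0.6091

0.6091


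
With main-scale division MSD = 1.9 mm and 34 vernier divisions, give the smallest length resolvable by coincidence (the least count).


LC = MSD / n_div
= 1.9 / 34
= 0.0559

0.0559


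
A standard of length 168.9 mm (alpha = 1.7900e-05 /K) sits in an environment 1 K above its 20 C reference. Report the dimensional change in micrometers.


dL = L * alpha * dT
= 168.9 * 1.7900e-05 * 1
= 0.0030233 mm
dL_um = 0.0030233 * 1000 = 3.0233 um

3.0233


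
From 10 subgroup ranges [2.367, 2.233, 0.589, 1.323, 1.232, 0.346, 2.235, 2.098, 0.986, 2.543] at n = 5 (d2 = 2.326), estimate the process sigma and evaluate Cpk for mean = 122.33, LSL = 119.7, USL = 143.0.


R_bar = (2.367 + 2.233 + 0.589 + 1.323 + 1.232 + 0.346 + 2.235 + 2.098 + 0.986 + 2.543) / 10 = 1.5952
sigma = R_bar / d2 = 1.5952 / 2.326 = 0.68581255
Cp = (USL - LSL)/(6*sigma) = (143.0 - 119.7)/(6*0.68581255) = 5.6624
Cpu = (143.0 - 122.33)/(3*0.68581255) = 10.0465
Cpl = (122.33 - 119.7)/(3*0.68581255) = 1.2783
Cpk = min(Cpu, Cpl) = 1.2783

1.2783


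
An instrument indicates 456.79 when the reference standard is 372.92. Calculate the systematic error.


Systematic error = measured - true
= 456.79 - 372.92
= 83.8700

83.8700


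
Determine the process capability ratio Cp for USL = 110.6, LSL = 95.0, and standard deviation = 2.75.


Cp = (USL - LSL) / (6 * sigma)
= (110.6 - 95.0) / (6 * 2.75)
= 15.6000 / 16.5000
= 0.9455

0.9455


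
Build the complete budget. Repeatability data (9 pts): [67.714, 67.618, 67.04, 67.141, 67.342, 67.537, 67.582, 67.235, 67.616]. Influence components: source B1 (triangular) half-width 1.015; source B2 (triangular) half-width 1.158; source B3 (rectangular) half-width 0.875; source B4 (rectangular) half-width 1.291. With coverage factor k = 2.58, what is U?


mean = (67.714 + 67.618 + 67.04 + 67.141 + 67.342 + 67.537 + 67.582 + 67.235 + 67.616) / 9 = 67.425
s = sqrt(sum((x - mean)^2)/(n-1)) = 0.24143167
u_A = s / sqrt(n) = 0.24143167 / sqrt(9) = 0.080477223
u_B1 = 1.015 / sqrt(6) = 0.41437201
u_B2 = 1.158 / sqrt(6) = 0.47275152
u_B3 = 0.875 / sqrt(3) = 0.50518149
u_B4 = 1.291 / sqrt(3) = 0.7453592
uc = sqrt(0.080477223^2 + 0.41437201^2 + 0.47275152^2 + 0.50518149^2 + 0.7453592^2) = 1.1011101
U = k * uc = 2.58 * 1.1011101
U = 2.8409

2.8409


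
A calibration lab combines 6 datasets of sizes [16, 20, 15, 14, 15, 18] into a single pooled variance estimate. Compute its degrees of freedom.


nu = sum_i (n_i - 1)
nu = ((16 - 1) + (20 - 1) + (15 - 1) + (14 - 1) + (15 - 1) + (18 - 1))
nu = 15 + 19 + 14 + 13 + 14 + 17
nu = 92

92


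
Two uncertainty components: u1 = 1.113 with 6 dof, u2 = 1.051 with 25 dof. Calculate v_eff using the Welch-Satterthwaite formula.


uc = sqrt(u1^2 + u2^2) = sqrt(1.113^2 + 1.051^2) = 1.530807
v_eff = uc^4 / (u1^4/v1 + u2^4/v2)
= 1.530807^4 / (1.113^4/6 + 1.051^4/25)
= 5.4913833 / 0.30456384
v_eff = 18.0303

18.0303


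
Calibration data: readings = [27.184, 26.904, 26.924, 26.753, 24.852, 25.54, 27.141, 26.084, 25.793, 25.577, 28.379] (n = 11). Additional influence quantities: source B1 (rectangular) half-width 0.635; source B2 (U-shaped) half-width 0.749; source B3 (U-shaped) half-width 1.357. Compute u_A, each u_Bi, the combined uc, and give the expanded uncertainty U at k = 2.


mean = (27.184 + 26.904 + 26.924 + 26.753 + 24.852 + 25.54 + 27.141 + 26.084 + 25.793 + 25.577 + 28.379) / 11 = 26.46645455
s = sqrt(sum((x - mean)^2)/(n-1)) = 0.99831552
u_A = s / sqrt(n) = 0.99831552 / sqrt(11) = 0.30100345
u_B1 = 0.635 / sqrt(3) = 0.36661742
u_B2 = 0.749 / sqrt(2) = 0.52962298
u_B3 = 1.357 / sqrt(2) = 0.9595439
uc = sqrt(0.30100345^2 + 0.36661742^2 + 0.52962298^2 + 0.9595439^2) = 1.1942514
U = k * uc = 2 * 1.1942514
U = 2.3885

2.3885


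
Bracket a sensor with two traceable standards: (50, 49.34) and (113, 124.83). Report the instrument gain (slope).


slope = (y2 - y1) / (x2 - x1)
= (124.83 - 49.34) / (113 - 50)
= 75.4900 / 63
= 1.1983

1.1983


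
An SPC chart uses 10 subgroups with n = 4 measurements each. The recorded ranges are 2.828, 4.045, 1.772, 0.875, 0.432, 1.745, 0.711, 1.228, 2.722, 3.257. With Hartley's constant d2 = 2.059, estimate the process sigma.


R_bar = (2.828 + 4.045 + 1.772 + 0.875 + 0.432 + 1.745 + 0.711 + 1.228 + 2.722 + 3.257) / 10
R_bar = 19.615 / 10 = 1.9615
sigma_hat = R_bar / d2 = 1.9615 / 2.059 = 0.9526

0.9526


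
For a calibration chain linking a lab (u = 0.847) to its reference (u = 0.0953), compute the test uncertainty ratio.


TUR = u_lab / u_ref
= 0.847 / 0.0953
= 8.8877

8.8877


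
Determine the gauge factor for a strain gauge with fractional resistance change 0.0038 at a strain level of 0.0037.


GF = (dR/R) / epsilon
= 0.0038 / 0.0037
= 1.0270

1.0270


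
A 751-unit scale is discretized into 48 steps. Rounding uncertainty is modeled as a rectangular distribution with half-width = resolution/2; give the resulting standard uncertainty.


resolution = range / divisions
resolution = 751 / 48 = 15.645833
u_res = resolution / (2*sqrt(3))
u_res = 15.645833 / 3.4641016
u_res = 4.5166

4.5166


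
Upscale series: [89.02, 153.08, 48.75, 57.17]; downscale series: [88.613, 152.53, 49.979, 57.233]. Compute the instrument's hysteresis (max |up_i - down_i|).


|89.02 - 88.613| = 0.4070
|153.08 - 152.53| = 0.5500
|48.75 - 49.979| = 1.2290
|57.17 - 57.233| = 0.0630
hysteresis = max(diffs) = 1.2290

1.2290


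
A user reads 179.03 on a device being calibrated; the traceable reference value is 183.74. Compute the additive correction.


Correction = standard - reading
= 183.74 - 179.03
= 4.7100

4.7100


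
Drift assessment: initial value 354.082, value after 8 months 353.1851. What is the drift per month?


rate = (v2 - v1) / months
= (353.1851 - 354.082) / 8
= -0.8969 / 8
= -0.1121

-0.1121


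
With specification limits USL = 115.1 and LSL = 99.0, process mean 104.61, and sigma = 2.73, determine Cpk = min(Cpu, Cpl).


Cpu = (USL - mean) / (3*sigma) = (115.1 - 104.61) / (3*2.73) = 1.2808
Cpl = (mean - LSL) / (3*sigma) = (104.61 - 99.0) / (3*2.73) = 0.6850
Cpk = min(Cpu, Cpl) = 0.6850

0.6850


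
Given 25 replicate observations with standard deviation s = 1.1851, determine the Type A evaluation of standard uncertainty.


u_A = s / sqrt(n)
u_A = 1.1851 / sqrt(25)
u_A = 1.1851 / 5
u_A = 0.2370

0.2370


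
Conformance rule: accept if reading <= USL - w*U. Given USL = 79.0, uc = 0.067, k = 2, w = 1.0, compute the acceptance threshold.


U = k * uc = 2 * 0.067 = 0.134
guard band g = w * U = 1.0 * 0.134 = 0.134
AL = USL - g = 79.0 - 0.134
AL = 78.8660

78.8660


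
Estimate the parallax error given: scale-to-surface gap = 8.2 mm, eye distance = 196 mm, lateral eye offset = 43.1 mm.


error = h * offset / d
= 8.2 * 43.1 / 196
= 1.8032

1.8032


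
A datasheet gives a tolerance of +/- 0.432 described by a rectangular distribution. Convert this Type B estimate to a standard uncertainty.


u_B = half_width / sqrt(3)
u_B = 0.432 / 1.7320508
u_B = 0.2494

0.2494


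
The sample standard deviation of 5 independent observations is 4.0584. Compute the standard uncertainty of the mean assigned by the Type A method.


u_A = s / sqrt(n)
u_A = 4.0584 / sqrt(5)
u_A = 4.0584 / 2.236068
u_A = 1.8150

1.8150


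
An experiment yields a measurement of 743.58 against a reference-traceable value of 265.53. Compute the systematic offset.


Systematic error = measured - true
= 743.58 - 265.53
= 478.0500

478.0500


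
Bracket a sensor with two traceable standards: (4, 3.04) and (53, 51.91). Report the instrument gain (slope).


slope = (y2 - y1) / (x2 - x1)
= (51.91 - 3.04) / (53 - 4)
= 48.8700 / 49
= 0.9973

0.9973


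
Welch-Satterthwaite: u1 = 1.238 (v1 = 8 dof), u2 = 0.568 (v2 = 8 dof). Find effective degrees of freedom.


uc = sqrt(u1^2 + u2^2) = sqrt(1.238^2 + 0.568^2) = 1.3620822
v_eff = uc^4 / (u1^4/v1 + u2^4/v2)
= 1.3620822^4 / (1.238^4/8 + 0.568^4/8)
= 3.4420191 / 0.30663548
v_eff = 11.2251

11.2251


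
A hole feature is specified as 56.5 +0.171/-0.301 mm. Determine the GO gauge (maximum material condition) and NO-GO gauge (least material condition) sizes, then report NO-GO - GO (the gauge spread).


GO = nominal - lower_tol (smallest hole = maximum material condition)
GO = 56.5 - 0.301 = 56.199
NO-GO = nominal + upper_tol (largest hole = least material condition)
NO-GO = 56.5 + 0.171 = 56.671
spread = NO-GO - GO = 56.671 - 56.199 = 0.4720

0.4720


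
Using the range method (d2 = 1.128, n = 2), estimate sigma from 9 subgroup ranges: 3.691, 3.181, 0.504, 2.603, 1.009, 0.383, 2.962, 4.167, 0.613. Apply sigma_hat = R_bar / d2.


R_bar = (3.691 + 3.181 + 0.504 + 2.603 + 1.009 + 0.383 + 2.962 + 4.167 + 0.613) / 9
R_bar = 19.113 / 9 = 2.1236667
sigma_hat = R_bar / d2 = 2.1236667 / 1.128 = 1.8827

1.8827


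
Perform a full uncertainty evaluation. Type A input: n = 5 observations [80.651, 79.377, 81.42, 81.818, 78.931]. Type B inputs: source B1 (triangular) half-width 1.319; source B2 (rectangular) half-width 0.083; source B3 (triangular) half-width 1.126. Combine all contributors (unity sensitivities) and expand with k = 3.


mean = (80.651 + 79.377 + 81.42 + 81.818 + 78.931) / 5 = 80.4394
s = sqrt(sum((x - mean)^2)/(n-1)) = 1.2560706
u_A = s / sqrt(n) = 1.2560706 / sqrt(5) = 0.56173185
u_B1 = 1.319 / sqrt(6) = 0.5384795
u_B2 = 0.083 / sqrt(3) = 0.047920072
u_B3 = 1.126 / sqrt(6) = 0.45968758
uc = sqrt(0.56173185^2 + 0.5384795^2 + 0.047920072^2 + 0.45968758^2) = 0.90504798
U = k * uc = 3 * 0.90504798
U = 2.7151

2.7151


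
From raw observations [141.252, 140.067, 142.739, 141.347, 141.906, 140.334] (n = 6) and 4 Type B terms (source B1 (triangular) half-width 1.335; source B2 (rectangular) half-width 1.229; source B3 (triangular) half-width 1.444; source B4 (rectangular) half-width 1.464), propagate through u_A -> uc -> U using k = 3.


mean = (141.252 + 140.067 + 142.739 + 141.347 + 141.906 + 140.334) / 6 = 141.2741667
s = sqrt(sum((x - mean)^2)/(n-1)) = 0.98913203
u_A = s / sqrt(n) = 0.98913203 / sqrt(6) = 0.40381146
u_B1 = 1.335 / sqrt(6) = 0.54501147
u_B2 = 1.229 / sqrt(3) = 0.70956348
u_B3 = 1.444 / sqrt(6) = 0.58951053
u_B4 = 1.464 / sqrt(3) = 0.84524079
uc = sqrt(0.40381146^2 + 0.54501147^2 + 0.70956348^2 + 0.58951053^2 + 0.84524079^2) = 1.4232133
U = k * uc = 3 * 1.4232133
U = 4.2696

4.2696


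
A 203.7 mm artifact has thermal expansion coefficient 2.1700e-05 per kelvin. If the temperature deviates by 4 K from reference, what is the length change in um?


dL = L * alpha * dT
= 203.7 * 2.1700e-05 * 4
= 0.0176812 mm
dL_um = 0.0176812 * 1000 = 17.6812 um

17.6812


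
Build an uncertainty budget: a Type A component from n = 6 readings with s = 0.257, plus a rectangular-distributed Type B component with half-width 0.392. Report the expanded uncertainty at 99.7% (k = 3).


u_A = s / sqrt(n) = 0.257 / sqrt(6) = 0.10491981
u_B = half_width / sqrt(3) = 0.392 / sqrt(3) = 0.22632131
uc = sqrt(u_A^2 + u_B^2) = sqrt(0.10491981^2 + 0.22632131^2) = 0.24945842
U = k * uc = 3 * 0.24945842
U = 0.7484

0.7484


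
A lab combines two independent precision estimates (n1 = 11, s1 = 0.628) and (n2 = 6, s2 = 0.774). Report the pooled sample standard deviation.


s_p = sqrt(((n1-1)*s1^2 + (n2-1)*s2^2) / (n1+n2-2))
numerator = (11-1)*0.628^2 + (6-1)*0.774^2 = 3.94384 + 2.99538 = 6.93922
denominator = 11 + 6 - 2 = 15
s_p^2 = 6.93922 / 15 = 0.46261467
s_p = sqrt(0.46261467) = 0.6802

0.6802


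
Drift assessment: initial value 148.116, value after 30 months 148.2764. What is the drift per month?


rate = (v2 - v1) / months
= (148.2764 - 148.116) / 30
= 0.1604 / 30
= 0.0053

0.0053


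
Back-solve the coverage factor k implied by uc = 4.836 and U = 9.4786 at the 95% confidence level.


k = U / uc
k = 9.4786 / 4.836
k = 1.96

1.96


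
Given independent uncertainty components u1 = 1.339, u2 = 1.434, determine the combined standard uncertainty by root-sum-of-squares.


uc = sqrt(1.339^2 + 1.434^2)
uc = sqrt(3.849277)
uc = 1.9620

1.9620


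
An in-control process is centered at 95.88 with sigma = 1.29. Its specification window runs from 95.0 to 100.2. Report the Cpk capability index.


Cpu = (USL - mean) / (3*sigma) = (100.2 - 95.88) / (3*1.29) = 1.1163
Cpl = (mean - LSL) / (3*sigma) = (95.88 - 95.0) / (3*1.29) = 0.2274
Cpk = min(Cpu, Cpl) = 0.2274

0.2274


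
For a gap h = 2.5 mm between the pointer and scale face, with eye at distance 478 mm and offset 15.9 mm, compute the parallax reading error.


error = h * offset / d
= 2.5 * 15.9 / 478
= 0.0832

0.0832


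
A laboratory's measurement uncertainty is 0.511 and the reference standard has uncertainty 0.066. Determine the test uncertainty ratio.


TUR = u_lab / u_ref
= 0.511 / 0.066
= 7.7424

7.7424


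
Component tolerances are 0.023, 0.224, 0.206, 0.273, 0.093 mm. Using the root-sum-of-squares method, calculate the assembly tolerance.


RSS = sqrt(0.023^2 + 0.224^2 + 0.206^2 + 0.273^2 + 0.093^2)
= sqrt(0.176319)
= 0.4199

0.4199


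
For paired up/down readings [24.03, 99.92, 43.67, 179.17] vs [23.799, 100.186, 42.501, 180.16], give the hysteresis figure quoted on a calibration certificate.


|24.03 - 23.799| = 0.2310
|99.92 - 100.186| = 0.2660
|43.67 - 42.501| = 1.1690
|179.17 - 180.16| = 0.9900
hysteresis = max(diffs) = 1.1690

1.1690


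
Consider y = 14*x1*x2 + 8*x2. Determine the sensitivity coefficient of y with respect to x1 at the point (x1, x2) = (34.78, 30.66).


y = 14*x1*x2 + 8*x2
dy/dx1 = 14*x2
Evaluate at x2 = 30.66: c1 = 14 * 30.66
c1 = 429.2400

429.2400


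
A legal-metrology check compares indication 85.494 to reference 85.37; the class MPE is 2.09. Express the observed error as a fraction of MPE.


e = indication - reference = 85.494 - 85.37 = 0.1240
|e| = 0.1240
ratio = |e| / MPE = 0.1240 / 2.09
ratio = 0.0593

0.0593


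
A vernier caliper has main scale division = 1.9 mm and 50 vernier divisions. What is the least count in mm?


LC = MSD / n_div
= 1.9 / 50
= 0.0380

0.0380


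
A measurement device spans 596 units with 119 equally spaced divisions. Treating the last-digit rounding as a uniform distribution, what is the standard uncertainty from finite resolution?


resolution = range / divisions
resolution = 596 / 119 = 5.0084034
u_res = resolution / (2*sqrt(3))
u_res = 5.0084034 / 3.4641016
u_res = 1.4458

1.4458


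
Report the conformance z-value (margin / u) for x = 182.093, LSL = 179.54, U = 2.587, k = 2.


u = U / k = 2.587 / 2 = 1.2935
margin = |LSL - x| = |179.54 - 182.093| = 2.553
z = margin / u = 2.553 / 1.2935
z = 1.9737

1.9737


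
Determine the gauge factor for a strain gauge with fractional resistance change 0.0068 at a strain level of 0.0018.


GF = (dR/R) / epsilon
= 0.0068 / 0.0018
= 3.7778

3.7778


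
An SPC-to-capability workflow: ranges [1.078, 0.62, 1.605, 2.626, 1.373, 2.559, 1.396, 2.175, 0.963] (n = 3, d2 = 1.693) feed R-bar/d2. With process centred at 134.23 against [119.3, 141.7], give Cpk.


R_bar = (1.078 + 0.62 + 1.605 + 2.626 + 1.373 + 2.559 + 1.396 + 2.175 + 0.963) / 9 = 1.5994444
sigma = R_bar / d2 = 1.5994444 / 1.693 = 0.94473975
Cp = (USL - LSL)/(6*sigma) = (141.7 - 119.3)/(6*0.94473975) = 3.9517
Cpu = (141.7 - 134.23)/(3*0.94473975) = 2.6356
Cpl = (134.23 - 119.3)/(3*0.94473975) = 5.2678
Cpk = min(Cpu, Cpl) = 2.6356

2.6356


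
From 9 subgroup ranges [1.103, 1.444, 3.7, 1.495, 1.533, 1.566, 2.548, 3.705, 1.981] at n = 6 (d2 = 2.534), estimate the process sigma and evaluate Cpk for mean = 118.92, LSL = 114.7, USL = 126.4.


R_bar = (1.103 + 1.444 + 3.7 + 1.495 + 1.533 + 1.566 + 2.548 + 3.705 + 1.981) / 9 = 2.1194444
sigma = R_bar / d2 = 2.1194444 / 2.534 = 0.83640268
Cp = (USL - LSL)/(6*sigma) = (126.4 - 114.7)/(6*0.83640268) = 2.3314
Cpu = (126.4 - 118.92)/(3*0.83640268) = 2.9810
Cpl = (118.92 - 114.7)/(3*0.83640268) = 1.6818
Cpk = min(Cpu, Cpl) = 1.6818

1.6818


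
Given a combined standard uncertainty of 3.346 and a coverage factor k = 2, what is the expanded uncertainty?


U = k * uc
U = 2 * 3.346
U = 6.6920

6.6920


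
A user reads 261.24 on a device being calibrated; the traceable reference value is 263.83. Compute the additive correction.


Correction = standard - reading
= 263.83 - 261.24
= 2.5900

2.5900


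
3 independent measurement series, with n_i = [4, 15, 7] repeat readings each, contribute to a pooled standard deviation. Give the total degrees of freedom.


nu = sum_i (n_i - 1)
nu = ((4 - 1) + (15 - 1) + (7 - 1))
nu = 3 + 14 + 6
nu = 23

23


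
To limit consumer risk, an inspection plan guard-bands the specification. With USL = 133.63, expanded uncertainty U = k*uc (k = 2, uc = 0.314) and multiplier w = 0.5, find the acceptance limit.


U = k * uc = 2 * 0.314 = 0.628
guard band g = w * U = 0.5 * 0.628 = 0.314
AL = USL - g = 133.63 - 0.314
AL = 133.3160

133.3160


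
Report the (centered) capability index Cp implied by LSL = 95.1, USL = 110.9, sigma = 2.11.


Cp = (USL - LSL) / (6 * sigma)
= (110.9 - 95.1) / (6 * 2.11)
= 15.8000 / 12.6600
= 1.2480

1.2480


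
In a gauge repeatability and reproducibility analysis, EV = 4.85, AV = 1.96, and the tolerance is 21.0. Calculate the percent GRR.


GRR = sqrt(EV^2 + AV^2) = sqrt(4.85^2 + 1.96^2) = 5.2310706
%GRR = GRR / tol * 100 = 5.2310706 / 21.0 * 100
%GRR = 24.9099

24.9099


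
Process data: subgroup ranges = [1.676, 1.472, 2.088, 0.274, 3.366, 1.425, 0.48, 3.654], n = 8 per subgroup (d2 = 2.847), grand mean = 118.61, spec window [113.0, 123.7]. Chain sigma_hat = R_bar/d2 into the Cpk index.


R_bar = (1.676 + 1.472 + 2.088 + 0.274 + 3.366 + 1.425 + 0.48 + 3.654) / 8 = 1.804375
sigma = R_bar / d2 = 1.804375 / 2.847 = 0.63378117
Cp = (USL - LSL)/(6*sigma) = (123.7 - 113.0)/(6*0.63378117) = 2.8138
Cpu = (123.7 - 118.61)/(3*0.63378117) = 2.6771
Cpl = (118.61 - 113.0)/(3*0.63378117) = 2.9505
Cpk = min(Cpu, Cpl) = 2.6771

2.6771


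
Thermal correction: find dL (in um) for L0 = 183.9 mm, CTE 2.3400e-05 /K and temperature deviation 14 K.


dL = L * alpha * dT
= 183.9 * 2.3400e-05 * 14
= 0.0602456 mm
dL_um = 0.0602456 * 1000 = 60.2456 um

60.2456


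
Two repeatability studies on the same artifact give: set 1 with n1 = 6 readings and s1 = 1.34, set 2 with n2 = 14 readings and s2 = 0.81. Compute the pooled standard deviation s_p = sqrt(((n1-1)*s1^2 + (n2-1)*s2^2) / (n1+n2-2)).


s_p = sqrt(((n1-1)*s1^2 + (n2-1)*s2^2) / (n1+n2-2))
numerator = (6-1)*1.34^2 + (14-1)*0.81^2 = 8.978 + 8.5293 = 17.5073
denominator = 6 + 14 - 2 = 18
s_p^2 = 17.5073 / 18 = 0.97262778
s_p = sqrt(0.97262778) = 0.9862

0.9862


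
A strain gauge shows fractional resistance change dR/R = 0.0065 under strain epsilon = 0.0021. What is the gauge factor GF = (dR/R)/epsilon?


GF = (dR/R) / epsilon
= 0.0065 / 0.0021
= 3.0952

3.0952


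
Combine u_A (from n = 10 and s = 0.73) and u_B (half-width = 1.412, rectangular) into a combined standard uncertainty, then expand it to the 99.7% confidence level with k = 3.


u_A = s / sqrt(n) = 0.73 / sqrt(10) = 0.23084627
u_B = half_width / sqrt(3) = 1.412 / sqrt(3) = 0.81521858
uc = sqrt(u_A^2 + u_B^2) = sqrt(0.23084627^2 + 0.81521858^2) = 0.84727288
U = k * uc = 3 * 0.84727288
U = 2.5418

2.5418


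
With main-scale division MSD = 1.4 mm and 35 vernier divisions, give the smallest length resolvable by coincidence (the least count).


LC = MSD / n_div
= 1.4 / 35
= 0.0400

0.0400


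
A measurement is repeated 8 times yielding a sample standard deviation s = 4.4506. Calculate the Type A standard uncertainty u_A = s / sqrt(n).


u_A = s / sqrt(n)
u_A = 4.4506 / sqrt(8)
u_A = 4.4506 / 2.8284271
u_A = 1.5735

1.5735


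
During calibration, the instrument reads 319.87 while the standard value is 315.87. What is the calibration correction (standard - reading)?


Correction = standard - reading
= 315.87 - 319.87
= -4.0000

-4.0000


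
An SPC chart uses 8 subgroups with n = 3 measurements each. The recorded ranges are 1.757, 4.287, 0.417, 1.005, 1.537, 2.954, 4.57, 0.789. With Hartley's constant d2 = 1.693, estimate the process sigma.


R_bar = (1.757 + 4.287 + 0.417 + 1.005 + 1.537 + 2.954 + 4.57 + 0.789) / 8
R_bar = 17.316 / 8 = 2.1645
sigma_hat = R_bar / d2 = 2.1645 / 1.693 = 1.2785

1.2785


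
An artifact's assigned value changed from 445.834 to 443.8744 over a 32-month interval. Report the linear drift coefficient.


rate = (v2 - v1) / months
= (443.8744 - 445.834) / 32
= -1.9596 / 32
= -0.0612

-0.0612


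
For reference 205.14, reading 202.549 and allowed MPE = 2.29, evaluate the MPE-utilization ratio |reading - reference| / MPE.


e = indication - reference = 202.549 - 205.14 = -2.5910
|e| = 2.5910
ratio = |e| / MPE = 2.5910 / 2.29
ratio = 1.1314

1.1314


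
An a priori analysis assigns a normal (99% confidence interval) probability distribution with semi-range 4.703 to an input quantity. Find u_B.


u_B = half_width / 2.576
u_B = 4.703 / 2.576
u_B = 1.8257

1.8257


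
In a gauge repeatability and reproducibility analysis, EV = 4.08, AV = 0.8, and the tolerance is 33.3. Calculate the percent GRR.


GRR = sqrt(EV^2 + AV^2) = sqrt(4.08^2 + 0.8^2) = 4.1576917
%GRR = GRR / tol * 100 = 4.1576917 / 33.3 * 100
%GRR = 12.4856

12.4856


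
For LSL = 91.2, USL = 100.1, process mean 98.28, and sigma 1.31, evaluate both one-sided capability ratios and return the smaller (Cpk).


Cpu = (USL - mean) / (3*sigma) = (100.1 - 98.28) / (3*1.31) = 0.4631
Cpl = (mean - LSL) / (3*sigma) = (98.28 - 91.2) / (3*1.31) = 1.8015
Cpk = min(Cpu, Cpl) = 0.4631

0.4631


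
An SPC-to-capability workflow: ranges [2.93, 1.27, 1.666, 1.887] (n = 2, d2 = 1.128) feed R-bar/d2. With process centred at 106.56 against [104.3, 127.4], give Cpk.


R_bar = (2.93 + 1.27 + 1.666 + 1.887) / 4 = 1.93825
sigma = R_bar / d2 = 1.93825 / 1.128 = 1.7183067
Cp = (USL - LSL)/(6*sigma) = (127.4 - 104.3)/(6*1.7183067) = 2.2406
Cpu = (127.4 - 106.56)/(3*1.7183067) = 4.0427
Cpl = (106.56 - 104.3)/(3*1.7183067) = 0.4384
Cpk = min(Cpu, Cpl) = 0.4384

0.4384


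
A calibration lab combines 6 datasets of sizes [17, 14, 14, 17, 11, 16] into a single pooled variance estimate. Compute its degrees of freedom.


nu = sum_i (n_i - 1)
nu = ((17 - 1) + (14 - 1) + (14 - 1) + (17 - 1) + (11 - 1) + (16 - 1))
nu = 16 + 13 + 13 + 16 + 10 + 15
nu = 83

83


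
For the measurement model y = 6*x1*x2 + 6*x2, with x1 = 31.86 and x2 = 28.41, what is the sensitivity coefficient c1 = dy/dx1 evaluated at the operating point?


y = 6*x1*x2 + 6*x2
dy/dx1 = 6*x2
Evaluate at x2 = 28.41: c1 = 6 * 28.41
c1 = 170.4600

170.4600


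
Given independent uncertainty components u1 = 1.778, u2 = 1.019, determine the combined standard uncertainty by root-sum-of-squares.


uc = sqrt(1.778^2 + 1.019^2)
uc = sqrt(4.199645)
uc = 2.0493

2.0493


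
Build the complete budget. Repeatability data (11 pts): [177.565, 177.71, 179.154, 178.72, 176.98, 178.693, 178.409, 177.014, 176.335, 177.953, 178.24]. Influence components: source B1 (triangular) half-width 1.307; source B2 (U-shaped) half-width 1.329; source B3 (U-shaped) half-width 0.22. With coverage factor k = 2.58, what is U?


mean = (177.565 + 177.71 + 179.154 + 178.72 + 176.98 + 178.693 + 178.409 + 177.014 + 176.335 + 177.953 + 178.24) / 11 = 177.8884545
s = sqrt(sum((x - mean)^2)/(n-1)) = 0.86479678
u_A = s / sqrt(n) = 0.86479678 / sqrt(11) = 0.26074604
u_B1 = 1.307 / sqrt(6) = 0.53358052
u_B2 = 1.329 / sqrt(2) = 0.93974491
u_B3 = 0.22 / sqrt(2) = 0.15556349
uc = sqrt(0.26074604^2 + 0.53358052^2 + 0.93974491^2 + 0.15556349^2) = 1.1225049
U = k * uc = 2.58 * 1.1225049
U = 2.8961

2.8961


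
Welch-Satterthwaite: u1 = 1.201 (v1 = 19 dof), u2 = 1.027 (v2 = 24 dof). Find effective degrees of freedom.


uc = sqrt(u1^2 + u2^2) = sqrt(1.201^2 + 1.027^2) = 1.580231
v_eff = uc^4 / (u1^4/v1 + u2^4/v2)
= 1.580231^4 / (1.201^4/19 + 1.027^4/24)
= 6.2356583 / 0.15585331
v_eff = 40.0098

40.0098


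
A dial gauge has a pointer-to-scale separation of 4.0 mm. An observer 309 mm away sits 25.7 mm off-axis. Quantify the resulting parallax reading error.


error = h * offset / d
= 4.0 * 25.7 / 309
= 0.3327

0.3327


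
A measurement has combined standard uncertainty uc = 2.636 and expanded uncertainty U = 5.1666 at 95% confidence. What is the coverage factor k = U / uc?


k = U / uc
k = 5.1666 / 2.636
k = 1.96

1.96


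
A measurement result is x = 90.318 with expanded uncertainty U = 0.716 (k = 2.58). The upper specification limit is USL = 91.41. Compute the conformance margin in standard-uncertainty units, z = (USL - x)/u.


u = U / k = 0.716 / 2.58 = 0.27751938
margin = |USL - x| = |91.41 - 90.318| = 1.092
z = margin / u = 1.092 / 0.27751938
z = 3.9349

3.9349


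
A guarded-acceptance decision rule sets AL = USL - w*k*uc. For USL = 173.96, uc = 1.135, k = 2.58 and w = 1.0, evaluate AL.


U = k * uc = 2.58 * 1.135 = 2.9283
guard band g = w * U = 1.0 * 2.9283 = 2.9283
AL = USL - g = 173.96 - 2.9283
AL = 171.0317

171.0317


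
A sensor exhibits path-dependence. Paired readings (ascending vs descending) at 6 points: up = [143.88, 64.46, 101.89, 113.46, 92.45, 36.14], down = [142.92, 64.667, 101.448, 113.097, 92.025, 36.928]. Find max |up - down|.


|143.88 - 142.92| = 0.9600
|64.46 - 64.667| = 0.2070
|101.89 - 101.448| = 0.4420
|113.46 - 113.097| = 0.3630
|92.45 - 92.025| = 0.4250
|36.14 - 36.928| = 0.7880
hysteresis = max(diffs) = 0.9600

0.9600


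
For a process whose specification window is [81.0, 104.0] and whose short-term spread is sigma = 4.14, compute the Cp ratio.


Cp = (USL - LSL) / (6 * sigma)
= (104.0 - 81.0) / (6 * 4.14)
= 23.0000 / 24.8400
= 0.9259

0.9259


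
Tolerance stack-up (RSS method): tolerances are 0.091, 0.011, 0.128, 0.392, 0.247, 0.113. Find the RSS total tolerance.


RSS = sqrt(0.091^2 + 0.011^2 + 0.128^2 + 0.392^2 + 0.247^2 + 0.113^2)
= sqrt(0.252228)
= 0.5022

0.5022


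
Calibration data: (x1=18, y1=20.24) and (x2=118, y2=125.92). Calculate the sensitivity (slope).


slope = (y2 - y1) / (x2 - x1)
= (125.92 - 20.24) / (118 - 18)
= 105.6800 / 100
= 1.0568

1.0568


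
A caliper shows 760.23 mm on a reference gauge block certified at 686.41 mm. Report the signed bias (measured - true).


Systematic error = measured - true
= 760.23 - 686.41
= 73.8200

73.8200


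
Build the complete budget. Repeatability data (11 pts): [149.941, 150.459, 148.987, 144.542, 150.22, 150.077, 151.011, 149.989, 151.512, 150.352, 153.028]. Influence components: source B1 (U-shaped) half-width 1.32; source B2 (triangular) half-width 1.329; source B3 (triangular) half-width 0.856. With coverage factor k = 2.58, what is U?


mean = (149.941 + 150.459 + 148.987 + 144.542 + 150.22 + 150.077 + 151.011 + 149.989 + 151.512 + 150.352 + 153.028) / 11 = 150.0107273
s = sqrt(sum((x - mean)^2)/(n-1)) = 2.0900773
u_A = s / sqrt(n) = 2.0900773 / sqrt(11) = 0.63018202
u_B1 = 1.32 / sqrt(2) = 0.93338095
u_B2 = 1.329 / sqrt(6) = 0.54256198
u_B3 = 0.856 / sqrt(6) = 0.34946054
uc = sqrt(0.63018202^2 + 0.93338095^2 + 0.54256198^2 + 0.34946054^2) = 1.2980083
U = k * uc = 2.58 * 1.2980083
U = 3.3489

3.3489


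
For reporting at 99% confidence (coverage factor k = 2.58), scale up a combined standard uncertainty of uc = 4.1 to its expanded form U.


U = k * uc
U = 2.58 * 4.1
U = 10.5780

10.5780


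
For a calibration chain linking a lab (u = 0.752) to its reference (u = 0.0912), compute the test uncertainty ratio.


TUR = u_lab / u_ref
= 0.752 / 0.0912
= 8.2456

8.2456


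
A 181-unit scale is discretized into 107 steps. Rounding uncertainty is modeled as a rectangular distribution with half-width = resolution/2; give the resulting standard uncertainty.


resolution = range / divisions
resolution = 181 / 107 = 1.6915888
u_res = resolution / (2*sqrt(3))
u_res = 1.6915888 / 3.4641016
u_res = 0.4883

0.4883


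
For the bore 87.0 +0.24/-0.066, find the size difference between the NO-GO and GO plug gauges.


GO = nominal - lower_tol (smallest hole = maximum material condition)
GO = 87.0 - 0.066 = 86.934
NO-GO = nominal + upper_tol (largest hole = least material condition)
NO-GO = 87.0 + 0.24 = 87.24
spread = NO-GO - GO = 87.24 - 86.934 = 0.3060

0.3060


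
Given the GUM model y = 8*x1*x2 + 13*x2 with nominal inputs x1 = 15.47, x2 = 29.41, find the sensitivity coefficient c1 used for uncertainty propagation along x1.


y = 8*x1*x2 + 13*x2
dy/dx1 = 8*x2
Evaluate at x2 = 29.41: c1 = 8 * 29.41
c1 = 235.2800

235.2800


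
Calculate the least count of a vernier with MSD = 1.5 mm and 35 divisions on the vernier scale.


LC = MSD / n_div
= 1.5 / 35
= 0.0429

0.0429


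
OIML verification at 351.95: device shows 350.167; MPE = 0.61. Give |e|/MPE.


e = indication - reference = 350.167 - 351.95 = -1.7830
|e| = 1.7830
ratio = |e| / MPE = 1.7830 / 0.61
ratio = 2.9230

2.9230


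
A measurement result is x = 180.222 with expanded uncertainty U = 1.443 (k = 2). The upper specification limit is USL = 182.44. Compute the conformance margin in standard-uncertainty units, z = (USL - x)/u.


u = U / k = 1.443 / 2 = 0.7215
margin = |USL - x| = |182.44 - 180.222| = 2.218
z = margin / u = 2.218 / 0.7215
z = 3.0742

3.0742


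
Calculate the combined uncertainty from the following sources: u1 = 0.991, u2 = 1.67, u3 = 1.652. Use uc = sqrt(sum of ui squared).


uc = sqrt(0.991^2 + 1.67^2 + 1.652^2)
uc = sqrt(6.500085)
uc = 2.5495

2.5495


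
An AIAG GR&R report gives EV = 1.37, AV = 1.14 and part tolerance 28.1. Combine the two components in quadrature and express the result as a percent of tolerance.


GRR = sqrt(EV^2 + AV^2) = sqrt(1.37^2 + 1.14^2) = 1.7822738
%GRR = GRR / tol * 100 = 1.7822738 / 28.1 * 100
%GRR = 6.3426

6.3426


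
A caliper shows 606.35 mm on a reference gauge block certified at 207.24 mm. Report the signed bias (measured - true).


Systematic error = measured - true
= 606.35 - 207.24
= 399.1100

399.1100


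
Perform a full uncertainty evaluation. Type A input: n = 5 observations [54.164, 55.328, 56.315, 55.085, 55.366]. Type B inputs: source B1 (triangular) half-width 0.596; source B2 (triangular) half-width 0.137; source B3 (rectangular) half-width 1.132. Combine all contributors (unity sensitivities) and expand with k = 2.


mean = (54.164 + 55.328 + 56.315 + 55.085 + 55.366) / 5 = 55.2516
s = sqrt(sum((x - mean)^2)/(n-1)) = 0.76817531
u_A = s / sqrt(n) = 0.76817531 / sqrt(5) = 0.34353844
u_B1 = 0.596 / sqrt(6) = 0.24331598
u_B2 = 0.137 / sqrt(6) = 0.055930016
u_B3 = 1.132 / sqrt(3) = 0.6535605
uc = sqrt(0.34353844^2 + 0.24331598^2 + 0.055930016^2 + 0.6535605^2) = 0.77941697
U = k * uc = 2 * 0.77941697
U = 1.5588

1.5588


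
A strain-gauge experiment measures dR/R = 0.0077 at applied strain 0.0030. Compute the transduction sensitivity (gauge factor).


GF = (dR/R) / epsilon
= 0.0077 / 0.0030
= 2.5667

2.5667


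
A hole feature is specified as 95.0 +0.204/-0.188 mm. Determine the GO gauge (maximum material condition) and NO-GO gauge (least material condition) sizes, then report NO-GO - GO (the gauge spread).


GO = nominal - lower_tol (smallest hole = maximum material condition)
GO = 95.0 - 0.188 = 94.812
NO-GO = nominal + upper_tol (largest hole = least material condition)
NO-GO = 95.0 + 0.204 = 95.204
spread = NO-GO - GO = 95.204 - 94.812 = 0.3920

0.3920


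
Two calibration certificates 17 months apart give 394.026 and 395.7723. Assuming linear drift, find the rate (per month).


rate = (v2 - v1) / months
= (395.7723 - 394.026) / 17
= 1.7463 / 17
= 0.1027

0.1027


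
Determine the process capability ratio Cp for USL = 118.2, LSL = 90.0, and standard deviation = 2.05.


Cp = (USL - LSL) / (6 * sigma)
= (118.2 - 90.0) / (6 * 2.05)
= 28.2000 / 12.3000
= 2.2927

2.2927


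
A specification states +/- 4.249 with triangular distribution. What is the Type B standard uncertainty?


u_B = half_width / sqrt(6)
u_B = 4.249 / 2.4494897
u_B = 1.7346

1.7346


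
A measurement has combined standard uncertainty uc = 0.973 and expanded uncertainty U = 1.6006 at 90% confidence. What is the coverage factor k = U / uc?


k = U / uc
k = 1.6006 / 0.973
k = 1.645

1.645


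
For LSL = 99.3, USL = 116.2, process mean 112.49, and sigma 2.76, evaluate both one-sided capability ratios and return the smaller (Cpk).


Cpu = (USL - mean) / (3*sigma) = (116.2 - 112.49) / (3*2.76) = 0.4481
Cpl = (mean - LSL) / (3*sigma) = (112.49 - 99.3) / (3*2.76) = 1.5930
Cpk = min(Cpu, Cpl) = 0.4481

0.4481


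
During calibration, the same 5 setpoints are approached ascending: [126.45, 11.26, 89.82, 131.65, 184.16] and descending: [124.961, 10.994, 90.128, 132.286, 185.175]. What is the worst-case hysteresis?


|126.45 - 124.961| = 1.4890
|11.26 - 10.994| = 0.2660
|89.82 - 90.128| = 0.3080
|131.65 - 132.286| = 0.6360
|184.16 - 185.175| = 1.0150
hysteresis = max(diffs) = 1.4890

1.4890


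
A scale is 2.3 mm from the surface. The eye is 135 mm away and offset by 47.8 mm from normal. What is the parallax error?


error = h * offset / d
= 2.3 * 47.8 / 135
= 0.8144

0.8144


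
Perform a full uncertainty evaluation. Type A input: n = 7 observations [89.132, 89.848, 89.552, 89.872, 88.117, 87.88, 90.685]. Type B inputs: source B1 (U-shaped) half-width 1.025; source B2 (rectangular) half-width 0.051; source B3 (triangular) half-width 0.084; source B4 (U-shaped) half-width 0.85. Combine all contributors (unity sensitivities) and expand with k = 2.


mean = (89.132 + 89.848 + 89.552 + 89.872 + 88.117 + 87.88 + 90.685) / 7 = 89.298
s = sqrt(sum((x - mean)^2)/(n-1)) = 1.004432
u_A = s / sqrt(n) = 1.004432 / sqrt(7) = 0.37963961
u_B1 = 1.025 / sqrt(2) = 0.72478445
u_B2 = 0.051 / sqrt(3) = 0.029444864
u_B3 = 0.084 / sqrt(6) = 0.034292856
u_B4 = 0.85 / sqrt(2) = 0.60104076
uc = sqrt(0.37963961^2 + 0.72478445^2 + 0.029444864^2 + 0.034292856^2 + 0.60104076^2) = 1.0162341
U = k * uc = 2 * 1.0162341
U = 2.0325

2.0325
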